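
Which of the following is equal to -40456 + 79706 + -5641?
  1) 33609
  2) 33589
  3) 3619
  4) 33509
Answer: 1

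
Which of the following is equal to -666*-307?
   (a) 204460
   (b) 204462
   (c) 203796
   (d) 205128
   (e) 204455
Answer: b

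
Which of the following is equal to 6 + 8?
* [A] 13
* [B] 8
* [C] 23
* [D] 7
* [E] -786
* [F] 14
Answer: F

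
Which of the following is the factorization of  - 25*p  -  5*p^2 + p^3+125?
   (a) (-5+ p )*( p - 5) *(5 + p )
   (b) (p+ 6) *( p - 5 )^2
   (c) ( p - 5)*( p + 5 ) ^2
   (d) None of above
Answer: a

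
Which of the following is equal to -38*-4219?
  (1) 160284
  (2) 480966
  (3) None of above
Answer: 3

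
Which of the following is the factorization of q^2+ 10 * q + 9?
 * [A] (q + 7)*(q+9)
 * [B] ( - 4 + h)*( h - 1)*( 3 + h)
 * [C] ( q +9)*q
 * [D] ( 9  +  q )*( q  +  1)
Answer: D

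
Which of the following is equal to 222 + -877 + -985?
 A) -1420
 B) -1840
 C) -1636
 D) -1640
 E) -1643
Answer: D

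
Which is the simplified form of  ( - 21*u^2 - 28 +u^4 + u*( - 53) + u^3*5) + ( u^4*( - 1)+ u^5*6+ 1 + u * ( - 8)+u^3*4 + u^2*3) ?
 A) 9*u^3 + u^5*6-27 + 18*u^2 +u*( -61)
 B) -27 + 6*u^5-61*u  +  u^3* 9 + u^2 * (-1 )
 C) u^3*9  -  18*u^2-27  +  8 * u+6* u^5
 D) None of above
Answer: D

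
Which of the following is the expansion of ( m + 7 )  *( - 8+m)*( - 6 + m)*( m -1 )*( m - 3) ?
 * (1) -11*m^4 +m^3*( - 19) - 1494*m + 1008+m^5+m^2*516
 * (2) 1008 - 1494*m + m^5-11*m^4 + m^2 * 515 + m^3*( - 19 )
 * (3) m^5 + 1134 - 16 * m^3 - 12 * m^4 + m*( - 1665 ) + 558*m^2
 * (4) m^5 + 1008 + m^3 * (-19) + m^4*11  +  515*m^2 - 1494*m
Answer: 2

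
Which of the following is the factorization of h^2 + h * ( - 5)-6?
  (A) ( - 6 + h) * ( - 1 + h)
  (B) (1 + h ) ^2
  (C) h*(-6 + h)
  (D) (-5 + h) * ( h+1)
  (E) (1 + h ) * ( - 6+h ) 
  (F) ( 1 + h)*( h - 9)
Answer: E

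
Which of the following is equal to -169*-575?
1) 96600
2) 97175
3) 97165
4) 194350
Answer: 2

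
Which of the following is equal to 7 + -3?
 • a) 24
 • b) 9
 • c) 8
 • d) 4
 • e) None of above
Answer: d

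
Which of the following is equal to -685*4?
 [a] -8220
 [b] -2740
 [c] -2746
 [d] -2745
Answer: b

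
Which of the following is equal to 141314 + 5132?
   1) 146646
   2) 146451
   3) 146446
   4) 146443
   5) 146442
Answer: 3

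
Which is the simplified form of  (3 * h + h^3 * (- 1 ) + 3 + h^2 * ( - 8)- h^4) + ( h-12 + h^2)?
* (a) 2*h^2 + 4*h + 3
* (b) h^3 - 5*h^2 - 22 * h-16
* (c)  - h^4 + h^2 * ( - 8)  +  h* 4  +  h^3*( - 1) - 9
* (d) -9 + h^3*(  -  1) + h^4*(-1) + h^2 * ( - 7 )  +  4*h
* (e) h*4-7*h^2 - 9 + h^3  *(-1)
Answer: d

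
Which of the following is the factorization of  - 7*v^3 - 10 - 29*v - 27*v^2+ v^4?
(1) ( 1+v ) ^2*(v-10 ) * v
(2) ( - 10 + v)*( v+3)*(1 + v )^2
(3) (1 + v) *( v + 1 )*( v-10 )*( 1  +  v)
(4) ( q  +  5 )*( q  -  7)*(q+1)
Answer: 3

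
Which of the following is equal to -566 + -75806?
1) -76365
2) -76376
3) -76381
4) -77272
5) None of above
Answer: 5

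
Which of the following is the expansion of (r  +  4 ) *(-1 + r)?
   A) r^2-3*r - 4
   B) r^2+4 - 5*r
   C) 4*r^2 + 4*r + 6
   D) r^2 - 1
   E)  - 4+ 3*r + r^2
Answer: E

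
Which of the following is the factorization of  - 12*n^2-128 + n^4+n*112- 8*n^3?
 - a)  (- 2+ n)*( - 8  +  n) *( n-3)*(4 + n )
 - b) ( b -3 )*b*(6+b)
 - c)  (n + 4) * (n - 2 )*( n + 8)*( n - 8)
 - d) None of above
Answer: d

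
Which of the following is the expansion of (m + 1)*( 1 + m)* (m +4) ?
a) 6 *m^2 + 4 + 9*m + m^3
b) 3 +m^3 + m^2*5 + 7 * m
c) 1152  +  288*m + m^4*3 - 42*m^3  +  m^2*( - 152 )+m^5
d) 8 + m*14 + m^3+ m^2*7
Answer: a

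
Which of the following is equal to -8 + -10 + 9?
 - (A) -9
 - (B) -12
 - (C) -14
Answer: A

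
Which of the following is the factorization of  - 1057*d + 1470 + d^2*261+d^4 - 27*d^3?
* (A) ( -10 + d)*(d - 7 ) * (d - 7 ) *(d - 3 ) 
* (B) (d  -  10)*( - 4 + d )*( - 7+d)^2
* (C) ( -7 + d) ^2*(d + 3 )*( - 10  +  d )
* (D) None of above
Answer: A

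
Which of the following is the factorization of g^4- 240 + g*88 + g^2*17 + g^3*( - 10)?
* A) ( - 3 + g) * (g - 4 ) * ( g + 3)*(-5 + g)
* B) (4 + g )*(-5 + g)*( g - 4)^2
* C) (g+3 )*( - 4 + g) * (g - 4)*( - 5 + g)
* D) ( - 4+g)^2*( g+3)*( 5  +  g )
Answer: C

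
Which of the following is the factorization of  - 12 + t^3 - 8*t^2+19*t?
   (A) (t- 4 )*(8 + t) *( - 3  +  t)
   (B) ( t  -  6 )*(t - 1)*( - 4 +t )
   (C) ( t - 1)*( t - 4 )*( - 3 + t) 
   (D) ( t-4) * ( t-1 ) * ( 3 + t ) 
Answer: C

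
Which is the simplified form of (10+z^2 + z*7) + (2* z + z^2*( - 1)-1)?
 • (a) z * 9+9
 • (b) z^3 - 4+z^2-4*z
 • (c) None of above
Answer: a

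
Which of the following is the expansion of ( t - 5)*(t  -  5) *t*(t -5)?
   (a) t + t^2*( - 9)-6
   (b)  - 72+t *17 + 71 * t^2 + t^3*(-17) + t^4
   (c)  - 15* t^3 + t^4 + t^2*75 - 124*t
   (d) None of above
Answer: d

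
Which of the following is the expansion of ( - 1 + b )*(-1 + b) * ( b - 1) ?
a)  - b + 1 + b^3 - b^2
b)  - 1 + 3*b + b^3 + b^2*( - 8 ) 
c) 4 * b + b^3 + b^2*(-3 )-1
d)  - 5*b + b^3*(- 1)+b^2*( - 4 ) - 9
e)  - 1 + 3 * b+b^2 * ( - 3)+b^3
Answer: e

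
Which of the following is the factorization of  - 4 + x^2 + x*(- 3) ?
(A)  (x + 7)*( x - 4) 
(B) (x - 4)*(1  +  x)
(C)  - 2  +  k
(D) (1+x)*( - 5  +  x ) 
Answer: B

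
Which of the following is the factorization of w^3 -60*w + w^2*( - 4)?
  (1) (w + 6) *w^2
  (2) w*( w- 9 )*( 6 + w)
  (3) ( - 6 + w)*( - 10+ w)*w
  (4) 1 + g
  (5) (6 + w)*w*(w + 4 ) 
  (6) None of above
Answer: 6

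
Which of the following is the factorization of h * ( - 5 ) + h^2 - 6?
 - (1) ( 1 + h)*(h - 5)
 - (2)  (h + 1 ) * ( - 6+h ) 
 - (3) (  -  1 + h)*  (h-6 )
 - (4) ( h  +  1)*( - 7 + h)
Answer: 2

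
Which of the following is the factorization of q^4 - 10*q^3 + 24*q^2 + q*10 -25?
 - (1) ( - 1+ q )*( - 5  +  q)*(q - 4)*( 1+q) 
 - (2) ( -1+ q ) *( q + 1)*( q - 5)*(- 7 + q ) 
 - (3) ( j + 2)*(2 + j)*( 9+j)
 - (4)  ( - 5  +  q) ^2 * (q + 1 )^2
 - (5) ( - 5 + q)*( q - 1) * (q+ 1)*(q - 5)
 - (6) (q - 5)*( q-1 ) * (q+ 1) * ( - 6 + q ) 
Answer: 5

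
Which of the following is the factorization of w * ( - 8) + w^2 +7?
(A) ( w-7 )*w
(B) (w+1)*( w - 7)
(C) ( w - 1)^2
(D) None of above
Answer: D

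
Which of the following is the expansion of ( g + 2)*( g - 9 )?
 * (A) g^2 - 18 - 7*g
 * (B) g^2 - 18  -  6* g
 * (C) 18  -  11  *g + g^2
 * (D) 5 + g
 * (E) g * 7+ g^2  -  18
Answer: A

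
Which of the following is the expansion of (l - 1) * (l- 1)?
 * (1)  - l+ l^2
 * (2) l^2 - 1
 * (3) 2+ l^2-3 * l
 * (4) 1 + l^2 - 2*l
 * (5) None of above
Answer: 4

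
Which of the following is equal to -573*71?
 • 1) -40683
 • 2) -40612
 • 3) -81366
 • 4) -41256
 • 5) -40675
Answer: 1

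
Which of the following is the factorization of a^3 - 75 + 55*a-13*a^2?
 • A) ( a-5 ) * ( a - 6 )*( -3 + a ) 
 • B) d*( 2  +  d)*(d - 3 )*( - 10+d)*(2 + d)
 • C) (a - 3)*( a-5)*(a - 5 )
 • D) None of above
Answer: C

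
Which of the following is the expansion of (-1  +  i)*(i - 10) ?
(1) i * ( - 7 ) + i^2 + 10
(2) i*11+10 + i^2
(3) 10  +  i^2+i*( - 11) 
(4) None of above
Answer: 3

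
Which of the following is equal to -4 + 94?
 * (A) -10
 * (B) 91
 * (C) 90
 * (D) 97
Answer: C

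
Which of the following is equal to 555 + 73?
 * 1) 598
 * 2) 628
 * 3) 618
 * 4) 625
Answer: 2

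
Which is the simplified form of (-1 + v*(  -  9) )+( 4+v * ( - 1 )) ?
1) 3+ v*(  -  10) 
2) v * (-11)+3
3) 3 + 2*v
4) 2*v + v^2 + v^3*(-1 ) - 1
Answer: 1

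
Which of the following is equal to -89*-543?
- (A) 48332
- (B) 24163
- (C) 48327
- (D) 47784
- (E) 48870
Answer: C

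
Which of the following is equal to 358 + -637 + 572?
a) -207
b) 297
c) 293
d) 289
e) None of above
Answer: c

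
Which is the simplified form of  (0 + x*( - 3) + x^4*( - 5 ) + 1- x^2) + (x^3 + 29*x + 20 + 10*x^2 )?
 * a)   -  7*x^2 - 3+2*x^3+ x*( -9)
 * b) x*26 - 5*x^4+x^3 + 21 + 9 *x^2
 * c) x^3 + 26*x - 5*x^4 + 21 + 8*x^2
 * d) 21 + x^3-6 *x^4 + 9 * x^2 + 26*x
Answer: b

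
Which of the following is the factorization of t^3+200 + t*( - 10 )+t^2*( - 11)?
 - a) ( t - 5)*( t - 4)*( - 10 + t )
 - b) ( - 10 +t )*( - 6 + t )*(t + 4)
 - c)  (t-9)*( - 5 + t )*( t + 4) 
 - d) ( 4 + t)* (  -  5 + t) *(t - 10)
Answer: d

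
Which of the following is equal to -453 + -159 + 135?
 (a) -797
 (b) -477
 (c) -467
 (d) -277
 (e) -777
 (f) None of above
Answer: b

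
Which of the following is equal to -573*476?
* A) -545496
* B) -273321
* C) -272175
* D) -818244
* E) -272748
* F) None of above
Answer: E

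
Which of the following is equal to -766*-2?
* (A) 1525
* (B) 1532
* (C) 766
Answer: B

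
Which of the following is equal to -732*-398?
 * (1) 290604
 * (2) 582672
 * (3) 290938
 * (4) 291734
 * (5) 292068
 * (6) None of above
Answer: 6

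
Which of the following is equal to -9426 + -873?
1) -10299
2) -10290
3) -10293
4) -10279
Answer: 1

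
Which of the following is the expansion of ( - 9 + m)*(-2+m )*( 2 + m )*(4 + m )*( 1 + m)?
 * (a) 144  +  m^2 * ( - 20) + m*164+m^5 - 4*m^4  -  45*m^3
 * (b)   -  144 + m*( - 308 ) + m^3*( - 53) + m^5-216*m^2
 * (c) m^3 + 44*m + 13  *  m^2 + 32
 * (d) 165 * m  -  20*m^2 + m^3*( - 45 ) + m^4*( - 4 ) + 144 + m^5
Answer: a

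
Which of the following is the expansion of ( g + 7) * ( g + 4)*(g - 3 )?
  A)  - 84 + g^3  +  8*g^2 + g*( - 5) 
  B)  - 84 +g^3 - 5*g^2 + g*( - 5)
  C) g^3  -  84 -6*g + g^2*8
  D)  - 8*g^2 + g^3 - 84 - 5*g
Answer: A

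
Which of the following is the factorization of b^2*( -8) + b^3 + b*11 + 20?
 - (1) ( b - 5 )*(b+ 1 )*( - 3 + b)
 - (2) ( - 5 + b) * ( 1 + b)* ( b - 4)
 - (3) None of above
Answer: 2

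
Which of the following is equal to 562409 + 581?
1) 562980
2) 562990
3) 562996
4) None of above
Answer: 2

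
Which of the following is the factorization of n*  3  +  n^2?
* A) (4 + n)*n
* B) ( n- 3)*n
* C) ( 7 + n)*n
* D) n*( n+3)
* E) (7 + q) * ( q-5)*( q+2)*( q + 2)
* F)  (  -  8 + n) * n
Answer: D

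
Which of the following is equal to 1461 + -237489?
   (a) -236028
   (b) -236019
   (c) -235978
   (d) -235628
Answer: a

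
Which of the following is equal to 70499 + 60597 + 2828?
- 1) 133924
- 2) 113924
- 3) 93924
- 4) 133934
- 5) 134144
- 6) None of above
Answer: 1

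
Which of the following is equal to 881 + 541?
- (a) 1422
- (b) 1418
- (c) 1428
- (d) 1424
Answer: a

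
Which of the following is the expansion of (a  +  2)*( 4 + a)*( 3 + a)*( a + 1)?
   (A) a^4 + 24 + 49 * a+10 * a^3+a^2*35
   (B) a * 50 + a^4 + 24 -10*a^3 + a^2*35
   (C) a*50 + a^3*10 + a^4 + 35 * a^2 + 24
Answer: C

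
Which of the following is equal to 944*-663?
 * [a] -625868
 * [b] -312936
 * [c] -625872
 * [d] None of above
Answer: c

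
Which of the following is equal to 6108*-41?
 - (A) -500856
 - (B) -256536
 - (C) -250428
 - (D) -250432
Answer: C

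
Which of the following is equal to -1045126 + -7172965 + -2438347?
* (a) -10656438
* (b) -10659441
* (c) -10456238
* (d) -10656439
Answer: a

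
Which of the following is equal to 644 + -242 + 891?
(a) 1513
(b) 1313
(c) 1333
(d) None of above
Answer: d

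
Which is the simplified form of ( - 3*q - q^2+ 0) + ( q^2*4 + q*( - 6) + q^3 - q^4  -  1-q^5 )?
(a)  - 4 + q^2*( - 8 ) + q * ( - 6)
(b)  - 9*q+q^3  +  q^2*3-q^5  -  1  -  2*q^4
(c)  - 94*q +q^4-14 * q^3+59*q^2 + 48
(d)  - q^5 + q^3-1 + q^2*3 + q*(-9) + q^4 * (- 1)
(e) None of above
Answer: d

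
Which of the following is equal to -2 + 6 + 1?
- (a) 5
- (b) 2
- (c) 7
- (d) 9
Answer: a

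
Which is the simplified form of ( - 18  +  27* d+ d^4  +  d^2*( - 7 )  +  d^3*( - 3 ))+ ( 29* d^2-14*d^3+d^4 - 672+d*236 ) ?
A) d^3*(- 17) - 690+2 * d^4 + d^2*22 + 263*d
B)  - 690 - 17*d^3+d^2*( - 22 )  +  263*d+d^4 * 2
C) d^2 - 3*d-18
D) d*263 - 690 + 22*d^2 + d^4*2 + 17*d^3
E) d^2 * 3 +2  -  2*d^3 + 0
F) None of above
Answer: A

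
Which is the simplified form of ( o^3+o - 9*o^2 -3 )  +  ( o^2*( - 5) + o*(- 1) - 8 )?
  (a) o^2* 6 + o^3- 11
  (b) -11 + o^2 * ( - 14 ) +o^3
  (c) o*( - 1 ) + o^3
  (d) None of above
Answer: b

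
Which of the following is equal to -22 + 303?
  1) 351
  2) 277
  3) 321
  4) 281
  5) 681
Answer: 4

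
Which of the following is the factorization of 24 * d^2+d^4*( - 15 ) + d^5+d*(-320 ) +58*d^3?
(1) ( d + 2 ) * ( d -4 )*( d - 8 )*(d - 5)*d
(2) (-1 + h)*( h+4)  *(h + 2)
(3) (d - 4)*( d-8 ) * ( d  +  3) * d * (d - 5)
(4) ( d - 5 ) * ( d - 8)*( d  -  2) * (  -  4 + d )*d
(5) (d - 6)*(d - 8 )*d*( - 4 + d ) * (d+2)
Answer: 1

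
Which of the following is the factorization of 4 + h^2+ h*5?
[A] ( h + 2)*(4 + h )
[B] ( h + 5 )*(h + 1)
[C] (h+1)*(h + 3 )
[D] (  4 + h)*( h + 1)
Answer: D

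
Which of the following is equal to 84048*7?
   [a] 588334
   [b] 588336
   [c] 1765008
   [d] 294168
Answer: b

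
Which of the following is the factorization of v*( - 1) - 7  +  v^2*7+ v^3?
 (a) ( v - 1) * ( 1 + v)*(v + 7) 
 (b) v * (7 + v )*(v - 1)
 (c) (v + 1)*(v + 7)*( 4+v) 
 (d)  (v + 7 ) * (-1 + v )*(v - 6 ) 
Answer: a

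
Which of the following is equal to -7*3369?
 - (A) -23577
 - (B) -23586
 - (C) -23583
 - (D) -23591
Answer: C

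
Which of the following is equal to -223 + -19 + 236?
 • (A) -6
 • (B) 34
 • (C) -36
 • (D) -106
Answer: A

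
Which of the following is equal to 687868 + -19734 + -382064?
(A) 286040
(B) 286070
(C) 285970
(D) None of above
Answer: B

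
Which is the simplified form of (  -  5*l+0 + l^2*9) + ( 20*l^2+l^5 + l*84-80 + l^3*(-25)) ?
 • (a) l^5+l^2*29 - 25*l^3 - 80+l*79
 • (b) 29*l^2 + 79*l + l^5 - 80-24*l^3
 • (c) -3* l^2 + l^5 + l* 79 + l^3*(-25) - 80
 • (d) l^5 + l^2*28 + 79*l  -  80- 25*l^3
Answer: a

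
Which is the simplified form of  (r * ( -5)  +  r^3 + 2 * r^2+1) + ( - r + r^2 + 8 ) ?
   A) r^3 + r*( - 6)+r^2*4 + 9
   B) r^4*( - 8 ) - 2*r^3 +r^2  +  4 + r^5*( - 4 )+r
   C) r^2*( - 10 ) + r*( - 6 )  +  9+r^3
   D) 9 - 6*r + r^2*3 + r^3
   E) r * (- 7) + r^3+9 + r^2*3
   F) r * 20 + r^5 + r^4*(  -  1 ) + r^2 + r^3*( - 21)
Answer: D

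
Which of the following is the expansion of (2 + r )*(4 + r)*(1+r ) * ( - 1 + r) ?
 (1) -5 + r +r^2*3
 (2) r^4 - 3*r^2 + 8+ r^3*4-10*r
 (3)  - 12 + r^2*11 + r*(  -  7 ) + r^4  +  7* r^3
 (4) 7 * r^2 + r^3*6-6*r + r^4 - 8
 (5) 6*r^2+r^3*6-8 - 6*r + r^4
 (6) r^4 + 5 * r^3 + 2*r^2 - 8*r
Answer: 4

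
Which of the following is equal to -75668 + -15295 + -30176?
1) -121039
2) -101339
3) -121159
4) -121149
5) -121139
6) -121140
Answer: 5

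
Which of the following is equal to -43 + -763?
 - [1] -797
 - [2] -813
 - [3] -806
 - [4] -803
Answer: 3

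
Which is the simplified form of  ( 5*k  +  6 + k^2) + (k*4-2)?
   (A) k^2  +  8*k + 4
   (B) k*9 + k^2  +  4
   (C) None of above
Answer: B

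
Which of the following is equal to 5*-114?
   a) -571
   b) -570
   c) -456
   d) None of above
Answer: b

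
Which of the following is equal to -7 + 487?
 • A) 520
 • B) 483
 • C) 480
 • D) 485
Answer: C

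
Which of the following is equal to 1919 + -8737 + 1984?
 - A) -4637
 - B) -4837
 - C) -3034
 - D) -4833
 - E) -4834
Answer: E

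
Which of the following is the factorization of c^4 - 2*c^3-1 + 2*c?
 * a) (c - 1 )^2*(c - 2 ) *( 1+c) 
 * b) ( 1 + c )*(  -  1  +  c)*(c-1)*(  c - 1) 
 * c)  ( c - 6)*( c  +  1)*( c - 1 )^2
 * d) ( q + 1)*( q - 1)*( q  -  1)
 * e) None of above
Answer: b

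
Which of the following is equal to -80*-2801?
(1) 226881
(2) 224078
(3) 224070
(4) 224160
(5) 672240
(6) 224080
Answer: 6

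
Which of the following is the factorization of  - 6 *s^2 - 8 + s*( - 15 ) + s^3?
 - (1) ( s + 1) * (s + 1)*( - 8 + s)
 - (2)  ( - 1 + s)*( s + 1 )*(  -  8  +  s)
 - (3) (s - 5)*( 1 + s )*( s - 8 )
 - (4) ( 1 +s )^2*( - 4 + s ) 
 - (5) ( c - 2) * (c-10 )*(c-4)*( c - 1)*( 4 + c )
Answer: 1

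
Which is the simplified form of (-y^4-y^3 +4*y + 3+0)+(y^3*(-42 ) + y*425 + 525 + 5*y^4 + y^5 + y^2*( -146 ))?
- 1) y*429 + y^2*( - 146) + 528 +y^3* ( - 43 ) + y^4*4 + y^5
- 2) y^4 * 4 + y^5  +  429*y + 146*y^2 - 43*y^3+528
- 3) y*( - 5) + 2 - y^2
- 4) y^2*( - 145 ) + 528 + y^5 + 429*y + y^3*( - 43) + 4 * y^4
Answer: 1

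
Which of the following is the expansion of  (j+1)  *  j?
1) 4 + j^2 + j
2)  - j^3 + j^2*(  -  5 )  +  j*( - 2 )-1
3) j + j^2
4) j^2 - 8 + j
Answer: 3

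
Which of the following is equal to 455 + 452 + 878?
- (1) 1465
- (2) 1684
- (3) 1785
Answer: 3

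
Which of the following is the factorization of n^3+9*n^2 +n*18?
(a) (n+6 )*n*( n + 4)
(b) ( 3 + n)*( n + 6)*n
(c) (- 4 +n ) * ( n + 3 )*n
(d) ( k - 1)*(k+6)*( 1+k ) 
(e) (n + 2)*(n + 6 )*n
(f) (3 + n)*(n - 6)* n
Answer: b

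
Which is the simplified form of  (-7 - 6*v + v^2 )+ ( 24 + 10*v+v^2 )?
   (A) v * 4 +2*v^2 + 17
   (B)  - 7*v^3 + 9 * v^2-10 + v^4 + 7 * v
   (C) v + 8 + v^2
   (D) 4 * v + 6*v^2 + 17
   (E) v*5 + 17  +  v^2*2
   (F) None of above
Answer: A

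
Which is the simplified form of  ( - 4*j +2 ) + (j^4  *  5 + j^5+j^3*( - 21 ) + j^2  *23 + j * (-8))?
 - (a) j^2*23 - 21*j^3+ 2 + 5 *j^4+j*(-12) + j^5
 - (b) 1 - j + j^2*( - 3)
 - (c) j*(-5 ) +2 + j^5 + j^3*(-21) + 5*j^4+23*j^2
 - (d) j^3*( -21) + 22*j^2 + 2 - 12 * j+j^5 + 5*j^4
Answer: a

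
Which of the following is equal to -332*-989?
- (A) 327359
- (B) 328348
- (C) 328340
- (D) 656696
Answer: B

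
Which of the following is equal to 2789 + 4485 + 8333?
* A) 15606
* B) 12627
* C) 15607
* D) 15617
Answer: C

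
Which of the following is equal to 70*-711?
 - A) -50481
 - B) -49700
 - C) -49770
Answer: C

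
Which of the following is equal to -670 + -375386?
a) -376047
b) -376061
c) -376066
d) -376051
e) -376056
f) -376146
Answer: e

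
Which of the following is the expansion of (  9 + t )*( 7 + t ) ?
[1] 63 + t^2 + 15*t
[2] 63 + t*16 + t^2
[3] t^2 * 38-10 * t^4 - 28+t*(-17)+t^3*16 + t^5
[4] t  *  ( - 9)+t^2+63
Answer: 2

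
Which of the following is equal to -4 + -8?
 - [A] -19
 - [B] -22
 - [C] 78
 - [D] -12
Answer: D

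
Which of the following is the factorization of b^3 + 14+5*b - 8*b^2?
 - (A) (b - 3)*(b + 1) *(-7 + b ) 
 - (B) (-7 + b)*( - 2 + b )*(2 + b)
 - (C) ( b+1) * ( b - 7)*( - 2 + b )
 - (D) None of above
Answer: C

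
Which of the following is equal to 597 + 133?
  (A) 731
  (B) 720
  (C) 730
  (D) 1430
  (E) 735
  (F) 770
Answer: C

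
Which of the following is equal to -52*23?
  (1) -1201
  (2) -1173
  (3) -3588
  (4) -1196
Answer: 4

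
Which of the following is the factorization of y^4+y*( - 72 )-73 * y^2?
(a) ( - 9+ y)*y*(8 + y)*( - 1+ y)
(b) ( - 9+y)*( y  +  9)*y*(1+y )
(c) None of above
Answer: c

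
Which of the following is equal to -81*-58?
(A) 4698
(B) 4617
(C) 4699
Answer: A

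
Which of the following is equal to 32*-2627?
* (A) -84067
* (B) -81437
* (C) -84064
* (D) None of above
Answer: C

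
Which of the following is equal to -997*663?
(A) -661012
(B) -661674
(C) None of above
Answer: C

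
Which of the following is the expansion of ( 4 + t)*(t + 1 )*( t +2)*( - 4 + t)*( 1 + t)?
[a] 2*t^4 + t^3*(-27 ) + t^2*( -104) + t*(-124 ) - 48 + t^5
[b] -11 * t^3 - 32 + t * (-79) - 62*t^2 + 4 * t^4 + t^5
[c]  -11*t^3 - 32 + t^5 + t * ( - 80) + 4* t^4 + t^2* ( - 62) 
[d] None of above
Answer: c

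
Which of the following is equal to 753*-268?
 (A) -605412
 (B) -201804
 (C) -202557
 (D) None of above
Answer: B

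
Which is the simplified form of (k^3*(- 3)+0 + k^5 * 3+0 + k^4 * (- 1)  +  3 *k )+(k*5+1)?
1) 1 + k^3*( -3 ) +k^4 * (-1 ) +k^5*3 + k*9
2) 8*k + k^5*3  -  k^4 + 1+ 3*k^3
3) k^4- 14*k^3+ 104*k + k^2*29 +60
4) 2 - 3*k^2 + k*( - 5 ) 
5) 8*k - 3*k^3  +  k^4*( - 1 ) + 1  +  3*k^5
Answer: 5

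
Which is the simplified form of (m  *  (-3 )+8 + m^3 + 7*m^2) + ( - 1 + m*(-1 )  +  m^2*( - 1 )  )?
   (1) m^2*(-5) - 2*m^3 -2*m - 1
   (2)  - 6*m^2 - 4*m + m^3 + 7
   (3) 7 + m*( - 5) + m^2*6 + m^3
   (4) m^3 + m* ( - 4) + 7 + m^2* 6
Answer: 4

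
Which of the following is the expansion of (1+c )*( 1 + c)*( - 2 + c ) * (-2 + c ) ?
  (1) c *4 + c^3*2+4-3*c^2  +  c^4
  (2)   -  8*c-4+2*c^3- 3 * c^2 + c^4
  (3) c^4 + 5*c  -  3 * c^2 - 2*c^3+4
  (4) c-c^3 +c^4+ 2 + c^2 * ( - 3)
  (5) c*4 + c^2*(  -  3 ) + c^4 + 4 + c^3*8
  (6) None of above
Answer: 6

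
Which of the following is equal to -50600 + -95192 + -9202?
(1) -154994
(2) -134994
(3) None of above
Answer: 1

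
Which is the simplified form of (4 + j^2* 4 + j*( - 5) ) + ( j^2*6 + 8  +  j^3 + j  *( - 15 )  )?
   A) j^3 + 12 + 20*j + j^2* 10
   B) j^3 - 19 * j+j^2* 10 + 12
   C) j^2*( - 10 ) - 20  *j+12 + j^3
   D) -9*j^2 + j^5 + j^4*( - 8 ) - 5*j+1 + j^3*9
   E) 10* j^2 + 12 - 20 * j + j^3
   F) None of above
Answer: E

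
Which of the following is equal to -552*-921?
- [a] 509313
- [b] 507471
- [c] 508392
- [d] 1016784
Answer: c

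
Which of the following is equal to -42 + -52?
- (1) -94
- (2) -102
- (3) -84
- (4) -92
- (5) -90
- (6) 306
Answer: 1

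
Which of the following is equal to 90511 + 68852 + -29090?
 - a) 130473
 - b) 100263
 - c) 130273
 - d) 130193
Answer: c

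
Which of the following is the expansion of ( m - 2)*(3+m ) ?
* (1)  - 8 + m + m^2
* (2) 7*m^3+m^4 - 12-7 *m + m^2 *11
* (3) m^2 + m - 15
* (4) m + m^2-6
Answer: 4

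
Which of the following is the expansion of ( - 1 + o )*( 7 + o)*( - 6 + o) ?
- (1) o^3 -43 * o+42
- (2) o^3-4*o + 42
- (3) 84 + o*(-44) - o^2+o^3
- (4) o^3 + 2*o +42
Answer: 1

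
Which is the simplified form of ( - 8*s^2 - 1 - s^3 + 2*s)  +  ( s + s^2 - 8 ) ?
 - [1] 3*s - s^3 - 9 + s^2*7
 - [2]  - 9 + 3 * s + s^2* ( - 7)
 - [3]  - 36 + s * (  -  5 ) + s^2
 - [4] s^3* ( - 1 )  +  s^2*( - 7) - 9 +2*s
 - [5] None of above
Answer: 5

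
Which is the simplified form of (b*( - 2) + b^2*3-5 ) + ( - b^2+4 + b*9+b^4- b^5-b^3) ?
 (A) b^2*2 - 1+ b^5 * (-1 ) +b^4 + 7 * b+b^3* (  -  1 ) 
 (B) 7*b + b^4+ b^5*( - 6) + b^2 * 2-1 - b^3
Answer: A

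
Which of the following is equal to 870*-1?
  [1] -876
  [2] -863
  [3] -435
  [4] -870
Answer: 4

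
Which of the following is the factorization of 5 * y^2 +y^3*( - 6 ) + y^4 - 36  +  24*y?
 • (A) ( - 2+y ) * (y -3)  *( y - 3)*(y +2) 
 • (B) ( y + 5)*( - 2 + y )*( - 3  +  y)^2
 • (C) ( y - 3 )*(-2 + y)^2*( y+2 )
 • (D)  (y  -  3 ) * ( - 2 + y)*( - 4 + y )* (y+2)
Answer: A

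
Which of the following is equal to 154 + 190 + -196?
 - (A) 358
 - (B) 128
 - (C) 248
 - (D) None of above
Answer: D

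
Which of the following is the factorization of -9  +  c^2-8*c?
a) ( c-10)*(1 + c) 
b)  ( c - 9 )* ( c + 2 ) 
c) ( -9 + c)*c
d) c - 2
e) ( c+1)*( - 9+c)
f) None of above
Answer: e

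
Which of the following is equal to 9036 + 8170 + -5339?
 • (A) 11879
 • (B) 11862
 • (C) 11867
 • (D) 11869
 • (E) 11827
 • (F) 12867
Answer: C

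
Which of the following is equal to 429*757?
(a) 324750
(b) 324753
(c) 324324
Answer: b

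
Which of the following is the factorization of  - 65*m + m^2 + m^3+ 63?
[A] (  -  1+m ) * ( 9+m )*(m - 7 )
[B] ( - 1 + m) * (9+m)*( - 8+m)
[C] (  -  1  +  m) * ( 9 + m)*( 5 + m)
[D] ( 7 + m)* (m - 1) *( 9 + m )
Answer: A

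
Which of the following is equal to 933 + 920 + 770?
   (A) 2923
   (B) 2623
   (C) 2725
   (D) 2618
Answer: B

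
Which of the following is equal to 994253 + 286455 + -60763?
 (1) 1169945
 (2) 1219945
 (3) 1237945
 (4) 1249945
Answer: 2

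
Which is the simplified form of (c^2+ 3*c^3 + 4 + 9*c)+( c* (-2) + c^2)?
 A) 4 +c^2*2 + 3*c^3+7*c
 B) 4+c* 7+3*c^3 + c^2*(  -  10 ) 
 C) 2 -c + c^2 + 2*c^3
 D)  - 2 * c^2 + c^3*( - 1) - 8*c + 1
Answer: A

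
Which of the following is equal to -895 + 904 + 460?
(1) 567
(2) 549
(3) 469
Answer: 3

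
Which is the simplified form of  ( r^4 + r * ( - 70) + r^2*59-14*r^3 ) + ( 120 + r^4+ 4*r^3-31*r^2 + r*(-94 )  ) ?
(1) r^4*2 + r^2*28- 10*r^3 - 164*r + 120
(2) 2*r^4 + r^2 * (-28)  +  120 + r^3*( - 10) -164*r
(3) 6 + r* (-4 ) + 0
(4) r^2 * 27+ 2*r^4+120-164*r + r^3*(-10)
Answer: 1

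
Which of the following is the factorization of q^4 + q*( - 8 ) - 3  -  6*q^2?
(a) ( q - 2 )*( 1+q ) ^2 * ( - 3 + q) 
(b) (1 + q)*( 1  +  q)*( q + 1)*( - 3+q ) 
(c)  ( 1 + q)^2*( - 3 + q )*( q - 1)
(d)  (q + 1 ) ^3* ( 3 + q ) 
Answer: b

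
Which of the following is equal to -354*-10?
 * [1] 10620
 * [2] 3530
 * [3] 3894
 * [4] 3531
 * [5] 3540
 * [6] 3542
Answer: 5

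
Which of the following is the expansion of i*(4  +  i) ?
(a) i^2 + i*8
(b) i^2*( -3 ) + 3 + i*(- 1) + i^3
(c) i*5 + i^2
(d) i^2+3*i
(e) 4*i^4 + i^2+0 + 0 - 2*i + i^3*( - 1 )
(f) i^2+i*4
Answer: f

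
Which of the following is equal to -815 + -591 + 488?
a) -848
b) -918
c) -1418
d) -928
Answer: b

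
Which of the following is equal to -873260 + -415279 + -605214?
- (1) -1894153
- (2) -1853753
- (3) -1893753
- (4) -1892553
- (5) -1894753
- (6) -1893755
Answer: 3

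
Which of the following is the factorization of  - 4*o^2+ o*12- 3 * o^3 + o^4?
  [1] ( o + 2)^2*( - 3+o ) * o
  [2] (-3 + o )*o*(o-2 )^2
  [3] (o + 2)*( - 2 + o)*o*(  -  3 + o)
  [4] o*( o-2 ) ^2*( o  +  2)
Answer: 3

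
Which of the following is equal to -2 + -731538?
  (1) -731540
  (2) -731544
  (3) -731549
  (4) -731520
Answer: 1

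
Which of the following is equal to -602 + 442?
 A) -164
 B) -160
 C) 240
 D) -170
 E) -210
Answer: B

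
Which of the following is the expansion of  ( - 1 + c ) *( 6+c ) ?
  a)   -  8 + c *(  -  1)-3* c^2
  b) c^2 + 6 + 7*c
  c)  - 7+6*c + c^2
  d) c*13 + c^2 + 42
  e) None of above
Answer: e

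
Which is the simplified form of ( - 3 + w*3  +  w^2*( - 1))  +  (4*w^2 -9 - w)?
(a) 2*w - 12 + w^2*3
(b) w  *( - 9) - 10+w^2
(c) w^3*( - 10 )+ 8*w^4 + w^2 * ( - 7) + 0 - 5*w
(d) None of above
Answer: a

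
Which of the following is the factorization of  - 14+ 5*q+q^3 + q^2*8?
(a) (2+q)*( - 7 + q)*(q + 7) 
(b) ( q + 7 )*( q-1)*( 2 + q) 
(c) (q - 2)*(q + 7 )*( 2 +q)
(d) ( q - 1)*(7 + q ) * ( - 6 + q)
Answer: b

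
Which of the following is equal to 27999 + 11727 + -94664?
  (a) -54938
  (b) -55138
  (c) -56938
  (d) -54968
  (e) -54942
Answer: a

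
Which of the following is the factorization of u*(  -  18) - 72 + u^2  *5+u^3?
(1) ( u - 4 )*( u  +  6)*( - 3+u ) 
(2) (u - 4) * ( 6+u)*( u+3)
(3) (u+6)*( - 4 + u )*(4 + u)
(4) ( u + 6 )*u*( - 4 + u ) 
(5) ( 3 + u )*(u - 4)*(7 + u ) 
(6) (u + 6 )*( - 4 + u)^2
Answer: 2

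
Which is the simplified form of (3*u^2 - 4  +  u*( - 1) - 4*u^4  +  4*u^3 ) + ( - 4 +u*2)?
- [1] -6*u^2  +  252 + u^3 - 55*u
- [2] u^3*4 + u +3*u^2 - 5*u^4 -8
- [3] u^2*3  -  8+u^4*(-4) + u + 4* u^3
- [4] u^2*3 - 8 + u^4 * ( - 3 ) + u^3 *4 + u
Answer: 3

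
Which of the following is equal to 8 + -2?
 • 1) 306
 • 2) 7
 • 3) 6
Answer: 3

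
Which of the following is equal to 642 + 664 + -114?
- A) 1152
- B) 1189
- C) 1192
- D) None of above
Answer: C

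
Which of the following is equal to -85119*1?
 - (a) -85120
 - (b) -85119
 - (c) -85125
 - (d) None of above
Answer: b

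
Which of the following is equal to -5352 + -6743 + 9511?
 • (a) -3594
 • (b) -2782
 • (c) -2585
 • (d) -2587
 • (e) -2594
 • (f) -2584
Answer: f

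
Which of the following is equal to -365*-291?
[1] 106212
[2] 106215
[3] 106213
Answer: 2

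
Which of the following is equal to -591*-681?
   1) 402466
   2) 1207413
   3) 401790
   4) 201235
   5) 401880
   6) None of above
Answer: 6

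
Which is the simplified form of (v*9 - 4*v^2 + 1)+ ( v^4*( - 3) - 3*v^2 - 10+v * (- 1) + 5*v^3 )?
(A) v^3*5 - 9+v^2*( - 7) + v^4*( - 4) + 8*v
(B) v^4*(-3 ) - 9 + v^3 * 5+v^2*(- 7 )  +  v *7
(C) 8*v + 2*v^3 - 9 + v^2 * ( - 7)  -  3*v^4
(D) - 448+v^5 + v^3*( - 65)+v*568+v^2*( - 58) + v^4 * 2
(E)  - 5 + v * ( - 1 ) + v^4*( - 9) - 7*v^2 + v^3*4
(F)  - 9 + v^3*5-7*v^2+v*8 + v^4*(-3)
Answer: F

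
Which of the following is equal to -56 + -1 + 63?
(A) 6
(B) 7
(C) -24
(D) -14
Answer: A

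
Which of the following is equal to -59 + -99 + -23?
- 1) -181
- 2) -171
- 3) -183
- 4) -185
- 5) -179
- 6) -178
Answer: 1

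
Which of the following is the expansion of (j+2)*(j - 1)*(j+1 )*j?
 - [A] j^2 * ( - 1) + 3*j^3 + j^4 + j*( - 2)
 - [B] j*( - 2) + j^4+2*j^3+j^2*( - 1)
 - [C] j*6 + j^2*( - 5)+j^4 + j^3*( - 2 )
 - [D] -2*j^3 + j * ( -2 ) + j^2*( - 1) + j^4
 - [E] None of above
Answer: B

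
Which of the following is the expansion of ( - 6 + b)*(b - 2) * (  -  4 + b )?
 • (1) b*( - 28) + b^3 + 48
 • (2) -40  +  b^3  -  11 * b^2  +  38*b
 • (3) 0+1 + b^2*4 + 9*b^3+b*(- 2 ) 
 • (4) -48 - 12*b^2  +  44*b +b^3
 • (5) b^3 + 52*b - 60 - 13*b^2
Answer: 4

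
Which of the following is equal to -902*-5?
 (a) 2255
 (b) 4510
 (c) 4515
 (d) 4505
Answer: b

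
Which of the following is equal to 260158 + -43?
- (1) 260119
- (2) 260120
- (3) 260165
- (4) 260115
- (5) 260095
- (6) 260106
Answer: 4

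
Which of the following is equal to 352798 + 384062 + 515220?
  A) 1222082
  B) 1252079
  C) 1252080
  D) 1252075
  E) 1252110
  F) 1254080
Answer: C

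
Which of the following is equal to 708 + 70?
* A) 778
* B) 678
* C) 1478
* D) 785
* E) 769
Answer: A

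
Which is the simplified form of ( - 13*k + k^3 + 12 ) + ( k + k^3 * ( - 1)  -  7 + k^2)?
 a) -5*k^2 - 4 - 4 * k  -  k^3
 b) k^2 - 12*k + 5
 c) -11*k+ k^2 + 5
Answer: b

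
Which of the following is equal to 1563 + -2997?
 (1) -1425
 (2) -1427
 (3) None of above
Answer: 3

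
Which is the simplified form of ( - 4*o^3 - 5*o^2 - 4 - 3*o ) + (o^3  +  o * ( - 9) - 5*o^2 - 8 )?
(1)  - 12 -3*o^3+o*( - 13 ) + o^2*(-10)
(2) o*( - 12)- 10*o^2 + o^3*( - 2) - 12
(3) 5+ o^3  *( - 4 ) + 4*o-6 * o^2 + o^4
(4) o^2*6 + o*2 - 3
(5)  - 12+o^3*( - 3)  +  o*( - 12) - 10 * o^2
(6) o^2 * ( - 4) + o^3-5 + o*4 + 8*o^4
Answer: 5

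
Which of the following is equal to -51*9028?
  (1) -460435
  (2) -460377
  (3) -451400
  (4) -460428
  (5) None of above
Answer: 4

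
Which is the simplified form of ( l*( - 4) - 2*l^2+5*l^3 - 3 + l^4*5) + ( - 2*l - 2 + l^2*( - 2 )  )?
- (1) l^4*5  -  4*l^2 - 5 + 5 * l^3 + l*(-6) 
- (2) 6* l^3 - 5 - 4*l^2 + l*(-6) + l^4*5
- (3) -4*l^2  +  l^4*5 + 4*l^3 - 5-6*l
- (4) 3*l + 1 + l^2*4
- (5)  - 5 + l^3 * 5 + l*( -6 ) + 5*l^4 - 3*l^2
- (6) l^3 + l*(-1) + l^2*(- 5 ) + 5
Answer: 1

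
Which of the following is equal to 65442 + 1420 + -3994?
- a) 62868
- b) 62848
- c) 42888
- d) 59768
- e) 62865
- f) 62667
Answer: a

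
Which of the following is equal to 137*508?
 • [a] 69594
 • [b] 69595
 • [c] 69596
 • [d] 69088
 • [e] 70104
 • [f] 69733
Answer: c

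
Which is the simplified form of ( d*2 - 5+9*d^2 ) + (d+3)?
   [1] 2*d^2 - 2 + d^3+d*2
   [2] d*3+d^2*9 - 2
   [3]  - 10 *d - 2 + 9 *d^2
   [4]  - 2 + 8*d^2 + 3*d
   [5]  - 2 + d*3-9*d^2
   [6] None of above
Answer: 2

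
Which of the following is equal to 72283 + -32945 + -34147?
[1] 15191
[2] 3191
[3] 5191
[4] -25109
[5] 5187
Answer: 3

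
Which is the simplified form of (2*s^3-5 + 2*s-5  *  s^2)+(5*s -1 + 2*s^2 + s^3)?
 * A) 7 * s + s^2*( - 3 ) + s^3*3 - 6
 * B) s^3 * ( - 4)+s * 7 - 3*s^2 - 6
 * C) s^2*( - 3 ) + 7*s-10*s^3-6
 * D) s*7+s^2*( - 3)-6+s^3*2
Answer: A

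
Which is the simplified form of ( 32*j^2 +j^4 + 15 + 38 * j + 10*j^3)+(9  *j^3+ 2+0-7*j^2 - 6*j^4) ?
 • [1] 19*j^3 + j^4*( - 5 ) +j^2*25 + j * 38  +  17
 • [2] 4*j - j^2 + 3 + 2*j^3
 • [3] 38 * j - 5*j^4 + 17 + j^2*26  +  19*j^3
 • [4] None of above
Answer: 1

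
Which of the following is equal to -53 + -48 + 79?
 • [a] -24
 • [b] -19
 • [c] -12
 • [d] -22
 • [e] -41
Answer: d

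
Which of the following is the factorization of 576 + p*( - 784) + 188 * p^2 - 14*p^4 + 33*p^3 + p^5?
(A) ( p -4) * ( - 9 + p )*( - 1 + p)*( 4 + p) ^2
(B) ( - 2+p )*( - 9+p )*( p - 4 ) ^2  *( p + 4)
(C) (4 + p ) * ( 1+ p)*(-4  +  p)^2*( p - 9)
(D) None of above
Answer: D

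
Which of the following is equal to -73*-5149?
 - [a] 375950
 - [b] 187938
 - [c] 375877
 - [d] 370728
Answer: c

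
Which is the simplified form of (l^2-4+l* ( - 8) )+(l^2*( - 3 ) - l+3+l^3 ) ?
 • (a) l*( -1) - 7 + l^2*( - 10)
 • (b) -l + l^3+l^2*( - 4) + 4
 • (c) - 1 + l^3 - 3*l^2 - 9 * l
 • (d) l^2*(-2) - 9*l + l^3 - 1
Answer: d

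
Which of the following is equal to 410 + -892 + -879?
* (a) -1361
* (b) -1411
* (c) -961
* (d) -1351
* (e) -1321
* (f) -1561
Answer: a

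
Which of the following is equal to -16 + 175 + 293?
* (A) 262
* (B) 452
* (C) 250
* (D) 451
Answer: B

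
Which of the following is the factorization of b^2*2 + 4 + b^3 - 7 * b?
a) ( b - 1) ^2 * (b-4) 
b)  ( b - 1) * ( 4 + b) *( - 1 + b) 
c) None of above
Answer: b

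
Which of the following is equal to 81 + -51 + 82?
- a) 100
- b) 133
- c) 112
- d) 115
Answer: c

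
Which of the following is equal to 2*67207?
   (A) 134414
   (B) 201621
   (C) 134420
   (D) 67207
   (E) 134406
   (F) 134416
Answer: A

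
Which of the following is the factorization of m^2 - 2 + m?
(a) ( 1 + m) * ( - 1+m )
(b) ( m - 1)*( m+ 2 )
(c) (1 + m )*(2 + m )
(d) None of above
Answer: b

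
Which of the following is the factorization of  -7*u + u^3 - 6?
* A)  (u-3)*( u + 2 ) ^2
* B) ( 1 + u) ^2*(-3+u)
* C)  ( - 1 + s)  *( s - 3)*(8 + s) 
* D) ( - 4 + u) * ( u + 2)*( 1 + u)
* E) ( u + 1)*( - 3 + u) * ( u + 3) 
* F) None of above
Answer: F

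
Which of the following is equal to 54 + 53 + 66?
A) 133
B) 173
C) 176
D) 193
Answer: B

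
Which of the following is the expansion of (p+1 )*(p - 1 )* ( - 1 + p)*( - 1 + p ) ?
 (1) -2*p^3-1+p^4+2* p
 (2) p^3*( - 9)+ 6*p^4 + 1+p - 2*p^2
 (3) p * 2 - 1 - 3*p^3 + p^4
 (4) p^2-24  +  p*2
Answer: 1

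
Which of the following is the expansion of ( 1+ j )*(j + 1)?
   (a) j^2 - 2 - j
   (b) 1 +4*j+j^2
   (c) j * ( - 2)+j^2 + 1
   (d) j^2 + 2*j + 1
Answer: d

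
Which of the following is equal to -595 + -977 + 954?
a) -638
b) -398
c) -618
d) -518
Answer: c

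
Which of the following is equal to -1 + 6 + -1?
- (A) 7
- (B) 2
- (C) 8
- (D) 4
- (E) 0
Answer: D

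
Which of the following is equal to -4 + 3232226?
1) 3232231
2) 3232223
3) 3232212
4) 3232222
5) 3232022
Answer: 4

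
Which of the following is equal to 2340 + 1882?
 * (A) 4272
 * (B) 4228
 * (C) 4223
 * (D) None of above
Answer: D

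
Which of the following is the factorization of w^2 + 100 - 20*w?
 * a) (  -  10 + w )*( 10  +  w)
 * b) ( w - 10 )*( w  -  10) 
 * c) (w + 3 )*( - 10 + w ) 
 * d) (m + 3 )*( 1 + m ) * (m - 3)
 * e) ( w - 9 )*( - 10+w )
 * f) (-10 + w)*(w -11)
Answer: b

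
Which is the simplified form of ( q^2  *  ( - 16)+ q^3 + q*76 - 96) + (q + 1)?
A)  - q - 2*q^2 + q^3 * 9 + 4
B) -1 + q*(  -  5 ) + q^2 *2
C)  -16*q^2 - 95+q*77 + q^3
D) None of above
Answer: C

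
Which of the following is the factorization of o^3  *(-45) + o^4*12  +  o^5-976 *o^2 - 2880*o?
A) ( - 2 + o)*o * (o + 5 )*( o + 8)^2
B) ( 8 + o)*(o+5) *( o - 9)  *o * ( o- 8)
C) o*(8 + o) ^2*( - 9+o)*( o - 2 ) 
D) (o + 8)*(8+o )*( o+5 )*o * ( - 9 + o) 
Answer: D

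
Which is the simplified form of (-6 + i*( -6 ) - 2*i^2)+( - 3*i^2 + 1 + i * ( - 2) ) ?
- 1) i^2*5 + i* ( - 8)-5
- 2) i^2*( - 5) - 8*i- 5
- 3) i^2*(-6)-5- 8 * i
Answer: 2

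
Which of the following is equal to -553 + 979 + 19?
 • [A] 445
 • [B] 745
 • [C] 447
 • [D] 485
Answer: A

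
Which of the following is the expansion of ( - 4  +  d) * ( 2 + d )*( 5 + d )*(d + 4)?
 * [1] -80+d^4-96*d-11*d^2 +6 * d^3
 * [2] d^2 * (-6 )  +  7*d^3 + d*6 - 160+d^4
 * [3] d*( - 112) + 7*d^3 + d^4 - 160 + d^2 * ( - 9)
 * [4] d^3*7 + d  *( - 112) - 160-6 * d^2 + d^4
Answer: 4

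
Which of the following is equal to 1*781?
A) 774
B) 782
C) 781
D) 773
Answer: C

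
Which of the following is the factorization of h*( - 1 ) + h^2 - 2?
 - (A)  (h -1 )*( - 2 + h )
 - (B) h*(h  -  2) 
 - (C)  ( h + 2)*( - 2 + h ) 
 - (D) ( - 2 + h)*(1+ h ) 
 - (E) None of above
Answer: D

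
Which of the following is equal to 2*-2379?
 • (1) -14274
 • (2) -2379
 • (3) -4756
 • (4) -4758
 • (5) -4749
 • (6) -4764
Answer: 4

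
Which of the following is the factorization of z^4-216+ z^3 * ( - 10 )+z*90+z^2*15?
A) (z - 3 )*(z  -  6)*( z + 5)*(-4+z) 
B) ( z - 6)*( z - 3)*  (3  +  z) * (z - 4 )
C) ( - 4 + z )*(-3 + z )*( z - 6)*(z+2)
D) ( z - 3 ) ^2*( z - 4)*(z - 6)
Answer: B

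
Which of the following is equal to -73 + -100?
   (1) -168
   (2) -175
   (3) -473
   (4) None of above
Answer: 4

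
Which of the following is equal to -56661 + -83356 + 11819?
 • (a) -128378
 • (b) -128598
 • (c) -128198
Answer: c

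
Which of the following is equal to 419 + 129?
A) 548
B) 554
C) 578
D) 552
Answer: A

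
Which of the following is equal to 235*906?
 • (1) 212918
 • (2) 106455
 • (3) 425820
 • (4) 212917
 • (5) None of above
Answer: 5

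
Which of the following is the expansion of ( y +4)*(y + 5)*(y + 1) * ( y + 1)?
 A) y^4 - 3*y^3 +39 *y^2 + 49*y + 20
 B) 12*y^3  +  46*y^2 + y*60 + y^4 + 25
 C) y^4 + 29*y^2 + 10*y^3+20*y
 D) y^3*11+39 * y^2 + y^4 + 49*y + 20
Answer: D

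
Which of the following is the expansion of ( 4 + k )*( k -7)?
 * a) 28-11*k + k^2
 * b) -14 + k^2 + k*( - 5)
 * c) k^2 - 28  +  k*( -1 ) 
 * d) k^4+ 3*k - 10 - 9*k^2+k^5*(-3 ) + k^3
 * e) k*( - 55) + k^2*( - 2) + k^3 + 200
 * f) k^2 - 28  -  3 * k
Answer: f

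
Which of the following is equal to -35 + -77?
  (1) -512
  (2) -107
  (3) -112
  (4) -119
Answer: 3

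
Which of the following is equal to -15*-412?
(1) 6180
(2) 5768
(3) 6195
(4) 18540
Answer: 1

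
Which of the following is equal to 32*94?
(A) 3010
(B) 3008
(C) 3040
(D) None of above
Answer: B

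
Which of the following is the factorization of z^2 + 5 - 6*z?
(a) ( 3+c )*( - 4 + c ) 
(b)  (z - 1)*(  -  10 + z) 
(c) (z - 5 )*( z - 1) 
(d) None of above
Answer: c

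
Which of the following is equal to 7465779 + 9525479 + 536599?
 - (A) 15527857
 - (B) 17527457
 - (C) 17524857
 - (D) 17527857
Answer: D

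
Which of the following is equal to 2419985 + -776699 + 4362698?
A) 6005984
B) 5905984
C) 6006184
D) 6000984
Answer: A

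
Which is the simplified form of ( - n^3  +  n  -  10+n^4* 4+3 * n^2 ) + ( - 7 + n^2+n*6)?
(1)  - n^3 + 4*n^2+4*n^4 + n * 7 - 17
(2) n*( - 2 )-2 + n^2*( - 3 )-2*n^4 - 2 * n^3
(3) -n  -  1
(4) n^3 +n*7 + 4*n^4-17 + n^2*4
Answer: 1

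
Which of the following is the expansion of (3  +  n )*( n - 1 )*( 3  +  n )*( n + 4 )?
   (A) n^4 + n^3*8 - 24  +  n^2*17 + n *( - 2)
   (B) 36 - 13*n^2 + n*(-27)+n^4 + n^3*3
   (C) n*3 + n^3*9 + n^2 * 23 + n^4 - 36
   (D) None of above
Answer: C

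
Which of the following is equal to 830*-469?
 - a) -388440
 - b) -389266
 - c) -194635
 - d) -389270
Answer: d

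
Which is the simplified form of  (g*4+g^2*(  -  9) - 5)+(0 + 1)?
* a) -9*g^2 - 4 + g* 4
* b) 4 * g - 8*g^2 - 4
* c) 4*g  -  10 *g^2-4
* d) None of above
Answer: a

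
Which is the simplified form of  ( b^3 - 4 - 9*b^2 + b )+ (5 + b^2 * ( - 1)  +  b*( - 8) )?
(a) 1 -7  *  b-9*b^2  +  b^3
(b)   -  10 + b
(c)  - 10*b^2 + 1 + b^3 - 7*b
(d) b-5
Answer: c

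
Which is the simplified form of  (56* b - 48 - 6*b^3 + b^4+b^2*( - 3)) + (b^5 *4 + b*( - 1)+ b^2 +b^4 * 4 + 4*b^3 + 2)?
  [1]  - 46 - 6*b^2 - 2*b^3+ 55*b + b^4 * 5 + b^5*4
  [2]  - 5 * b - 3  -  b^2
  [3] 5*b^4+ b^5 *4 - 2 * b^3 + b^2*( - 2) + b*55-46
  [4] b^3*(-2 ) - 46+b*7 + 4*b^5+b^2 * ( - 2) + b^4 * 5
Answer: 3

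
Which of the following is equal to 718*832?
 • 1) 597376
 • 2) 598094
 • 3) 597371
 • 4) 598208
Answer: 1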